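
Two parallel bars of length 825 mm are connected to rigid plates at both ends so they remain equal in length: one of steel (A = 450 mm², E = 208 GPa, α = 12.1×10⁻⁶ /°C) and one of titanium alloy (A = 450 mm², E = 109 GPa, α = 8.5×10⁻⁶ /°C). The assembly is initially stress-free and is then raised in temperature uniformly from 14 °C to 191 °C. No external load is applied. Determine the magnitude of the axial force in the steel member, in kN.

P ≈ 20.5 kN (compressive in the steel)

Equilibrium of a rigid end plate with no external load gives equal and opposite internal forces ±P in the two members. Since α_{steel} > α_{titanium alloy}, heating drives the steel into compression and the titanium alloy into tension.
Equating the net (thermal + elastic) strains gives |α₁ − α₂|·ΔT = P·[1/(A₁E₁) + 1/(A₂E₂)].
|α₁ − α₂|·ΔT = 3.6×10⁻⁶ × 177 = 0.0006372.
1/(A₁E₁) + 1/(A₂E₂) = 1/(450×208×10³) + 1/(450×109×10³) = 3.107×10⁻⁸ N⁻¹.
P = 0.0006372 / 3.107×10⁻⁸ = 20510 N = 20.51 kN.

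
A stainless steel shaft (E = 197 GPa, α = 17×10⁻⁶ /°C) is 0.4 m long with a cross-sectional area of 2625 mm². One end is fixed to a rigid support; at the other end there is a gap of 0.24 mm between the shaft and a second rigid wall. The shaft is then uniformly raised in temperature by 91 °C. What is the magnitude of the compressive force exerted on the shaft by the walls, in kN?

Unrestrained expansion: δ_free = αΔT L = 17×10⁻⁶ × 91 × 400 = 0.6188 mm.
This exceeds the 0.24 mm gap, so the wall pushes back. The portion of expansion that must be recovered elastically is δ_free − gap = 0.6188 − 0.24 = 0.3788 mm.
So σ = E(δ_free − g)/L = 197×10³ × 0.3788/400 = 186.6 MPa.
P = σA = 186.6 × 2625 = 489.7 kN.

P ≈ 490 kN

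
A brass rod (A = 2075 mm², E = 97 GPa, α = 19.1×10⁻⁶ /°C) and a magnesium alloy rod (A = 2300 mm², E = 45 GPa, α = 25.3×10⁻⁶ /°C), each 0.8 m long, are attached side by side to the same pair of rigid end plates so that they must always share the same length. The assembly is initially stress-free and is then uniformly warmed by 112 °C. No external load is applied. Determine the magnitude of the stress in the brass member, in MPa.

σ ≈ 22.9 MPa (tensile)

Equilibrium of a rigid end plate with no external load gives equal and opposite internal forces ±P in the two members. Since α_{magnesium alloy} > α_{brass}, heating drives the magnesium alloy into compression and the brass into tension.
Equating the net (thermal + elastic) strains gives |α₁ − α₂|·ΔT = P·[1/(A₁E₁) + 1/(A₂E₂)].
|α₁ − α₂|·ΔT = 6.2×10⁻⁶ × 112 = 0.0006944.
1/(A₁E₁) + 1/(A₂E₂) = 1/(2075×97×10³) + 1/(2300×45×10³) = 1.463×10⁻⁸ N⁻¹.
P = 0.0006944 / 1.463×10⁻⁸ = 47460 N = 47.46 kN.
σ_{brass} = P/A₁ = 47460/2075 = 22.87 MPa, tensile.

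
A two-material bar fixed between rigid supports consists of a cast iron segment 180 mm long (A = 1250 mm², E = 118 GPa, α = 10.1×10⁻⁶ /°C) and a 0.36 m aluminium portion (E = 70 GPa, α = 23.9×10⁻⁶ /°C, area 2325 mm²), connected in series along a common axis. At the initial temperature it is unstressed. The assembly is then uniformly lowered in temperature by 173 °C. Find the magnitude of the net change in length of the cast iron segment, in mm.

|ΔL| ≈ 0.327 mm

Free thermal contraction of the whole bar: Σ αᵢΔT Lᵢ = 10.1×10⁻⁶×173×180 + 23.9×10⁻⁶×173×360 = 1.803 mm.
The rigid supports impose zero overall length change; the single axial force P common to all segments must satisfy P Σ Lᵢ/(AᵢEᵢ) = δ_free.
Σ Lᵢ/(AᵢEᵢ) = 180/(1250×118×10³) + 360/(2325×70×10³) = 3.432×10⁻⁶ mm/N.
So P = 1.803 / 3.432×10⁻⁶ = 525.3 kN, tensile.
For the cast iron segment, free thermal change = 10.1×10⁻⁶×173×180 = 0.3145 mm and elastic change from P = 525300×180/(1250×118×10³) = 0.641 mm; these oppose, so the net change is 0.327 mm (segment lengthens).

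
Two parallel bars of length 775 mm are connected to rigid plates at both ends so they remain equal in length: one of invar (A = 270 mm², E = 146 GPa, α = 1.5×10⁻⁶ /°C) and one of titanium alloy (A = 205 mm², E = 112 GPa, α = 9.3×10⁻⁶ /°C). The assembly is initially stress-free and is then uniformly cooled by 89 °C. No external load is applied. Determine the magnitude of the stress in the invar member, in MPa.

Equilibrium of a rigid end plate with no external load gives equal and opposite internal forces ±P in the two members. Since α_{titanium alloy} > α_{invar}, cooling drives the titanium alloy into tension and the invar into compression.
Setting the final lengths equal and cancelling L: (α₁ − α₂)ΔT = P/(A₁E₁) + P/(A₂E₂).
|α₁ − α₂|·ΔT = 7.8×10⁻⁶ × 89 = 0.0006942.
1/(A₁E₁) + 1/(A₂E₂) = 1/(270×146×10³) + 1/(205×112×10³) = 6.892×10⁻⁸ N⁻¹.
So P = 0.0006942 / 6.892×10⁻⁸ = 10.07 kN.
σ_{invar} = P/A₁ = 10070/270 = 37.3 MPa, compressive.

σ ≈ 37.3 MPa (compressive)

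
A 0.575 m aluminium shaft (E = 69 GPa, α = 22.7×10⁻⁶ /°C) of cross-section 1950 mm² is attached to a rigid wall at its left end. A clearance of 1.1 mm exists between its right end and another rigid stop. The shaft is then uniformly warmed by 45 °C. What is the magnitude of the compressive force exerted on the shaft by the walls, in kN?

Unrestrained expansion: δ_free = αΔT L = 22.7×10⁻⁶ × 45 × 575 = 0.5874 mm.
Since δ_free = 0.587 mm is less than the 1.1 mm gap, the shaft never touches the wall. No axial force develops.

P ≈ 0 kN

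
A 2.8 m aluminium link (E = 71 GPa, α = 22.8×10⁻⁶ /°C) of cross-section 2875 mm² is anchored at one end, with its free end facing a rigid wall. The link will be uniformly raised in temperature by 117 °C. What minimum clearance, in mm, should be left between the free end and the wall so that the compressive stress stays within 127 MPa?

g ≈ 2.46 mm

With no wall the link would lengthen by αΔT L = 22.8×10⁻⁶ × 117 × 2800 = 7.469 mm.
A stress of 127 MPa corresponds to the wall pushing the link back by σL/E = 127×2800/(71×10³) = 5.008 mm.
The gap must absorb the remainder: g_min = 7.469 − 5.008 = 2.461 mm.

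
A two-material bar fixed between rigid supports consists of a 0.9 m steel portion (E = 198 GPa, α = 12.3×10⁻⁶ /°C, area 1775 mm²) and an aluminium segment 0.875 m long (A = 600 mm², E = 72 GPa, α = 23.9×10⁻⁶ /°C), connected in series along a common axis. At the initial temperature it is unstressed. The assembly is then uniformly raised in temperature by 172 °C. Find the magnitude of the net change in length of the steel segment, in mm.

|ΔL| ≈ 1.29 mm

Free thermal expansion of the whole bar: Σ αᵢΔT Lᵢ = 12.3×10⁻⁶×172×900 + 23.9×10⁻⁶×172×875 = 5.501 mm.
The rigid supports impose zero overall length change; the single axial force P common to all segments must satisfy P Σ Lᵢ/(AᵢEᵢ) = δ_free.
The series flexibility is Σ Lᵢ/(AᵢEᵢ) = 900/(1775×198×10³) + 875/(600×72×10³) = 2.282×10⁻⁵ mm/N.
P = 5.501 / 2.282×10⁻⁵ = 241100 N = 241.1 kN, compressive.
For the steel segment, free thermal change = 12.3×10⁻⁶×172×900 = 1.904 mm and elastic change from P = 241100×900/(1775×198×10³) = 0.6174 mm; these oppose, so the net change is 1.29 mm (segment lengthens).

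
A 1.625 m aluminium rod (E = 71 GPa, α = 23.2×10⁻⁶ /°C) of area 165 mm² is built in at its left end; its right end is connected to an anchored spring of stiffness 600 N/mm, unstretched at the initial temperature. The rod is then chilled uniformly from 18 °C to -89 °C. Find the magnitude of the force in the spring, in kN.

Free thermal contraction: δ_free = αΔT L = 23.2×10⁻⁶ × 107 × 1625 = 4.034 mm.
With a force P in the spring, the elastic change of the rod is PL/(AE) and that of the spring is P/k; compatibility requires their sum to equal δ_free.
P [ L/(AE) + 1/k ] = δ_free → P [ 1625/(165×71×10³) + 1/(600) ] = 4.034.
P = 4.034 / 0.001805 = 2234 N.

P ≈ 2.23 kN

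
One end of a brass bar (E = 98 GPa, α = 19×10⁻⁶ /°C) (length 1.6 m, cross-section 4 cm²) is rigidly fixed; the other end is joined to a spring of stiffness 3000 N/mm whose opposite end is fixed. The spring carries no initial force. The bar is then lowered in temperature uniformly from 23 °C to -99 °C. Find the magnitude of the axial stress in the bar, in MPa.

If the spring were absent the bar would shorten by αΔT L = 19×10⁻⁶ × 122 × 1600 = 3.709 mm.
Let P be the tensile force in the spring. The bar extends elastically by PL/(AE) and the spring stretches by P/k; together these equal δ_free.
P [ L/(AE) + 1/k ] = δ_free → P [ 1600/(400×98×10³) + 1/(3000) ] = 3.709.
P = 3.709 / 0.0003741 = 9913 N.
σ = P/A = 9913/400 = 24.78 MPa.

σ ≈ 24.8 MPa (tensile)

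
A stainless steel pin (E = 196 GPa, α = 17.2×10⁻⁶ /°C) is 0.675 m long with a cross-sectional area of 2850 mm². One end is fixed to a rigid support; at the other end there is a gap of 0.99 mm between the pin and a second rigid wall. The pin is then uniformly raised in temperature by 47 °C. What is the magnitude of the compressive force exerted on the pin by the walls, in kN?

If the wall were absent the pin would grow by αΔT L = 17.2×10⁻⁶ × 47 × 675 = 0.5457 mm.
Since δ_free = 0.546 mm is less than the 0.99 mm gap, the pin never touches the wall. No axial force develops.

P ≈ 0 kN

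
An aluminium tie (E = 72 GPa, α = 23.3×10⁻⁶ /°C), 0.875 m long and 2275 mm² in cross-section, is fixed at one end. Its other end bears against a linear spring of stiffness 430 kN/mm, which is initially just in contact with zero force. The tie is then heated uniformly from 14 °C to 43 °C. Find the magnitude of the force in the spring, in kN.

P ≈ 77.1 kN

If the spring were absent the tie would lengthen by αΔT L = 23.3×10⁻⁶ × 29 × 875 = 0.5912 mm.
With a force P in the spring, the elastic change of the tie is PL/(AE) and that of the spring is P/k; compatibility requires their sum to equal δ_free.
So P = δ_free / [L/(AE) + 1/k] = 0.5912 / [ 875/(2275×72×10³) + 1/(430×10³) ].
P = 0.5912 / 7.667×10⁻⁶ = 77110 N.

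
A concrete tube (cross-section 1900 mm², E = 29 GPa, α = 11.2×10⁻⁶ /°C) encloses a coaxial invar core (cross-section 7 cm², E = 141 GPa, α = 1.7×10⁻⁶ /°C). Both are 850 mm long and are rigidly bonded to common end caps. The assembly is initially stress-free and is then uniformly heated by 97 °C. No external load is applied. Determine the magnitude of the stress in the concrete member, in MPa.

Both members must finish at the same length. With the larger α, the concrete tends to over-expand; the plates restrain it, putting the concrete in compression and the invar in tension. With no external load the two internal forces are equal and opposite, magnitude P.
Compatibility of the two members (thermal + elastic change equal): (α₁ − α₂)ΔT = P·[1/(A₁E₁) + 1/(A₂E₂)].
|α₁ − α₂|·ΔT = 9.5×10⁻⁶ × 97 = 0.0009215.
1/(A₁E₁) + 1/(A₂E₂) = 1/(1900×29×10³) + 1/(700×141×10³) = 2.828×10⁻⁸ N⁻¹.
P = 0.0009215 / 2.828×10⁻⁸ = 32580 N = 32.58 kN.
σ_{concrete} = P/A₁ = 32580/1900 = 17.15 MPa, compressive.

σ ≈ 17.1 MPa (compressive)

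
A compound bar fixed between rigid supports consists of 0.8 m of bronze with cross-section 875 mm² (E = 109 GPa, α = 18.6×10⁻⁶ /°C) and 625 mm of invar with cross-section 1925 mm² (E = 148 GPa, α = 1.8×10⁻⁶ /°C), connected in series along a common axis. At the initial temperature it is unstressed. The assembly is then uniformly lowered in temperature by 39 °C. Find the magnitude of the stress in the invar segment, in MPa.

With the walls removed the bar would change length by δ_free = Σ αᵢΔT Lᵢ = 18.6×10⁻⁶×39×800 + 1.8×10⁻⁶×39×625 = 0.6242 mm.
Since the ends are fixed, an axial force P builds up, equal in every segment, with P · Σ Lᵢ/(AᵢEᵢ) = δ_free.
The series flexibility is Σ Lᵢ/(AᵢEᵢ) = 800/(875×109×10³) + 625/(1925×148×10³) = 1.058×10⁻⁵ mm/N.
So P = 0.6242 / 1.058×10⁻⁵ = 58.99 kN, tensile.
σ_{invar} = P / A = 58990 / 1925 = 30.64 MPa.

σ ≈ 30.6 MPa (tensile)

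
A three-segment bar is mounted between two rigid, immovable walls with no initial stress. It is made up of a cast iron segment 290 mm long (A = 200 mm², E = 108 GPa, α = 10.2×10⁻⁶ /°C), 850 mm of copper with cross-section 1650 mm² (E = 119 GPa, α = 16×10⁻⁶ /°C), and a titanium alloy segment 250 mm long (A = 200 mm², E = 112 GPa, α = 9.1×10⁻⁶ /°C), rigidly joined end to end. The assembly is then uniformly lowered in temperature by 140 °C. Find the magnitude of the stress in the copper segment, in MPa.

If the supports were absent, the total length change would be Σ αᵢΔT Lᵢ = 10.2×10⁻⁶×140×290 + 16×10⁻⁶×140×850 + 9.1×10⁻⁶×140×250 = 2.637 mm.
The walls prevent any net length change, so an axial force P (same in every segment) develops. Compatibility: P · Σ Lᵢ/(AᵢEᵢ) = δ_free.
Σ Lᵢ/(AᵢEᵢ) = 290/(200×108×10³) + 850/(1650×119×10³) + 250/(200×112×10³) = 2.892×10⁻⁵ mm/N.
P = 2.637 / 2.892×10⁻⁵ = 91180 N = 91.18 kN, tensile.
σ_{copper} = P / A = 91180 / 1650 = 55.26 MPa.

σ ≈ 55.3 MPa (tensile)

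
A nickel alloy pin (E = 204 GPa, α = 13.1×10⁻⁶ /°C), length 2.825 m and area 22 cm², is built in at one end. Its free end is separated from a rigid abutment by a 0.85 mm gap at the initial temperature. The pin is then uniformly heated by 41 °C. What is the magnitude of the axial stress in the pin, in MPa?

σ ≈ 48.2 MPa (compressive)

Unrestrained expansion: δ_free = αΔT L = 13.1×10⁻⁶ × 41 × 2825 = 1.517 mm.
This exceeds the 0.85 mm gap, so the wall pushes back. The portion of expansion that must be recovered elastically is δ_free − gap = 1.517 − 0.85 = 0.6673 mm.
Compatibility: PL/(AE) = 0.6673 mm, so σ = P/A = E × (0.6673/2825) = 48.19 MPa.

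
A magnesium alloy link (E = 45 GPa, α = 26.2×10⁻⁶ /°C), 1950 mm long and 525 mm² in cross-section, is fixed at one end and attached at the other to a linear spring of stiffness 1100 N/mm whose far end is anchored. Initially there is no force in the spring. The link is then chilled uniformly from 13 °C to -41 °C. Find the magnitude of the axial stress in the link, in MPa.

σ ≈ 5.3 MPa (tensile)

The unrestrained thermal change is αΔT L = 26.2×10⁻⁶ × 54 × 1950 = 2.759 mm.
Let P be the tensile force in the spring. The link extends elastically by PL/(AE) and the spring stretches by P/k; together these equal δ_free.
P [ L/(AE) + 1/k ] = δ_free → P [ 1950/(525×45×10³) + 1/(1100) ] = 2.759.
P = 2.759 / 0.0009916 = 2782 N.
σ = P/A = 2782/525 = 5.299 MPa.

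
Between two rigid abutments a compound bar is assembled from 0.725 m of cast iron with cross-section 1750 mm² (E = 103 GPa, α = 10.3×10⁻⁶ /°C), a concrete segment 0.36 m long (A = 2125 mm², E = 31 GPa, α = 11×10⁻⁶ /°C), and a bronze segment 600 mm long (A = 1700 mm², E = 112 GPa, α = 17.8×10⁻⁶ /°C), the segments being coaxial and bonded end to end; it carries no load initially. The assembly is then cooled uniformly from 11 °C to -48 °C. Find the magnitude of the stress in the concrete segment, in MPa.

σ ≈ 48.6 MPa (tensile)

If the supports were absent, the total length change would be Σ αᵢΔT Lᵢ = 10.3×10⁻⁶×59×725 + 11×10⁻⁶×59×360 + 17.8×10⁻⁶×59×600 = 1.304 mm.
The walls prevent any net length change, so an axial force P (same in every segment) develops. Compatibility: P · Σ Lᵢ/(AᵢEᵢ) = δ_free.
The series flexibility is Σ Lᵢ/(AᵢEᵢ) = 725/(1750×103×10³) + 360/(2125×31×10³) + 600/(1700×112×10³) = 1.264×10⁻⁵ mm/N.
So P = 1.304 / 1.264×10⁻⁵ = 103.2 kN, tensile.
σ_{concrete} = P / A = 103200 / 2125 = 48.57 MPa.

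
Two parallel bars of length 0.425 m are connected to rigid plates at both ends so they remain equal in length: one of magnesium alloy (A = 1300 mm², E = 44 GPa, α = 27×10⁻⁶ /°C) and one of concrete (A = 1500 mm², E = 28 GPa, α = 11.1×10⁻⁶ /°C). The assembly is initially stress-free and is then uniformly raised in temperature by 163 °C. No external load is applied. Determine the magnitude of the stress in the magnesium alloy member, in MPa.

The magnesium alloy has the larger α, so on heating it would change length more than the concrete if both were free. The rigid plates force a common final length, so the magnesium alloy is put into compression and the concrete into tension, with equal and opposite forces P (no external load).
Equating the net (thermal + elastic) strains gives |α₁ − α₂|·ΔT = P·[1/(A₁E₁) + 1/(A₂E₂)].
|α₁ − α₂|·ΔT = 15.9×10⁻⁶ × 163 = 0.002592.
1/(A₁E₁) + 1/(A₂E₂) = 1/(1300×44×10³) + 1/(1500×28×10³) = 4.129×10⁻⁸ N⁻¹.
So P = 0.002592 / 4.129×10⁻⁸ = 62.77 kN.
σ_{magnesium alloy} = P/A₁ = 62770/1300 = 48.28 MPa, compressive.

σ ≈ 48.3 MPa (compressive)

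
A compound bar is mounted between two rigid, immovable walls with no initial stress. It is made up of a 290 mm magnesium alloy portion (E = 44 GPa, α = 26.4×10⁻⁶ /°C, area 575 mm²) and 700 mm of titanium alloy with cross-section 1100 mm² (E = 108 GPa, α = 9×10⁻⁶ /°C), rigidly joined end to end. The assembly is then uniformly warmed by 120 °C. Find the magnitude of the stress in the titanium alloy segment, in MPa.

σ ≈ 87.7 MPa (compressive)

With the walls removed the bar would change length by δ_free = Σ αᵢΔT Lᵢ = 26.4×10⁻⁶×120×290 + 9×10⁻⁶×120×700 = 1.675 mm.
Since the ends are fixed, an axial force P builds up, equal in every segment, with P · Σ Lᵢ/(AᵢEᵢ) = δ_free.
Σ Lᵢ/(AᵢEᵢ) = 290/(575×44×10³) + 700/(1100×108×10³) = 1.735×10⁻⁵ mm/N.
Hence P = δ_free / Σ(L/AE) = 1.675/1.735×10⁻⁵ = 96.5 kN (compressive).
σ_{titanium alloy} = P / A = 96500 / 1100 = 87.73 MPa.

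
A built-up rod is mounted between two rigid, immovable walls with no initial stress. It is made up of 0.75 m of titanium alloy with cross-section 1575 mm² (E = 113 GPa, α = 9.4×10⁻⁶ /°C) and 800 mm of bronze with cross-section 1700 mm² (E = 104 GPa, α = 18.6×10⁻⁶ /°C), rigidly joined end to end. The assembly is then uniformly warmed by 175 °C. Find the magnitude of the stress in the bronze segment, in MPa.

With the walls removed the bar would change length by δ_free = Σ αᵢΔT Lᵢ = 9.4×10⁻⁶×175×750 + 18.6×10⁻⁶×175×800 = 3.838 mm.
Since the ends are fixed, an axial force P builds up, equal in every segment, with P · Σ Lᵢ/(AᵢEᵢ) = δ_free.
Σ Lᵢ/(AᵢEᵢ) = 750/(1575×113×10³) + 800/(1700×104×10³) = 8.739×10⁻⁶ mm/N.
So P = 3.838 / 8.739×10⁻⁶ = 439.2 kN, compressive.
σ_{bronze} = P / A = 439200 / 1700 = 258.3 MPa.

σ ≈ 258 MPa (compressive)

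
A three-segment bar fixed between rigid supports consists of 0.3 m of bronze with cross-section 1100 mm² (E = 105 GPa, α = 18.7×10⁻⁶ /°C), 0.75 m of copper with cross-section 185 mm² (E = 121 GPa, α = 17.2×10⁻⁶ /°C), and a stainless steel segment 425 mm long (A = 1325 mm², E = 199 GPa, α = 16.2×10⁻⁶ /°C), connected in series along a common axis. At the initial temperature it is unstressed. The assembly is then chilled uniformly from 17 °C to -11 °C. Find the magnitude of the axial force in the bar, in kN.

P ≈ 18.9 kN (tensile)

If the supports were absent, the total length change would be Σ αᵢΔT Lᵢ = 18.7×10⁻⁶×28×300 + 17.2×10⁻⁶×28×750 + 16.2×10⁻⁶×28×425 = 0.7111 mm.
The rigid supports impose zero overall length change; the single axial force P common to all segments must satisfy P Σ Lᵢ/(AᵢEᵢ) = δ_free.
The series flexibility is Σ Lᵢ/(AᵢEᵢ) = 300/(1100×105×10³) + 750/(185×121×10³) + 425/(1325×199×10³) = 3.771×10⁻⁵ mm/N.
So P = 0.7111 / 3.771×10⁻⁵ = 18.85 kN, tensile.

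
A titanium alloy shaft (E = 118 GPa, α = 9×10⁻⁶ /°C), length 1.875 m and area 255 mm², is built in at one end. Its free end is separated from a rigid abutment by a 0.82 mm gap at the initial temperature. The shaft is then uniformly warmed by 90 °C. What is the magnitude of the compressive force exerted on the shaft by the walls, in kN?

P ≈ 11.2 kN

Unrestrained expansion: δ_free = αΔT L = 9×10⁻⁶ × 90 × 1875 = 1.519 mm.
The gap closes (δ_free > 0.82 mm) and the wall then resists a further 1.519 − 0.82 = 0.6988 mm of expansion.
So σ = E(δ_free − g)/L = 118×10³ × 0.6988/1875 = 43.97 MPa.
P = σA = 43.97 × 255 = 11.21 kN.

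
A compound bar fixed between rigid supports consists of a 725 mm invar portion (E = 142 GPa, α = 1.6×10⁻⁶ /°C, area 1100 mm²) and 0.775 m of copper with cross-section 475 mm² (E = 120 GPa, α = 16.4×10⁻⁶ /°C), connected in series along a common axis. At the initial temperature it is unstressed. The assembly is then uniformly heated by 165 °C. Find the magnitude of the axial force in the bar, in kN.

Free thermal expansion of the whole bar: Σ αᵢΔT Lᵢ = 1.6×10⁻⁶×165×725 + 16.4×10⁻⁶×165×775 = 2.289 mm.
The walls prevent any net length change, so an axial force P (same in every segment) develops. Compatibility: P · Σ Lᵢ/(AᵢEᵢ) = δ_free.
Σ Lᵢ/(AᵢEᵢ) = 725/(1100×142×10³) + 775/(475×120×10³) = 1.824×10⁻⁵ mm/N.
Hence P = δ_free / Σ(L/AE) = 2.289/1.824×10⁻⁵ = 125.5 kN (compressive).

P ≈ 125 kN (compressive)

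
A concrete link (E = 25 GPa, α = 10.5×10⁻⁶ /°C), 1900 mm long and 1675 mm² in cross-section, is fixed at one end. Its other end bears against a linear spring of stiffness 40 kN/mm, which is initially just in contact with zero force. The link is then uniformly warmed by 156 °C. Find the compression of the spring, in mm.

Free thermal expansion: δ_free = αΔT L = 10.5×10⁻⁶ × 156 × 1900 = 3.112 mm.
With a force P in the spring, the elastic change of the link is PL/(AE) and that of the spring is P/k; compatibility requires their sum to equal δ_free.
So P = δ_free / [L/(AE) + 1/k] = 3.112 / [ 1900/(1675×25×10³) + 1/(40×10³) ].
P = 3.112 / 7.037×10⁻⁵ = 44220 N.
Spring compression = P/k = 44220/(40×10³) = 1.106 mm.

δ ≈ 1.11 mm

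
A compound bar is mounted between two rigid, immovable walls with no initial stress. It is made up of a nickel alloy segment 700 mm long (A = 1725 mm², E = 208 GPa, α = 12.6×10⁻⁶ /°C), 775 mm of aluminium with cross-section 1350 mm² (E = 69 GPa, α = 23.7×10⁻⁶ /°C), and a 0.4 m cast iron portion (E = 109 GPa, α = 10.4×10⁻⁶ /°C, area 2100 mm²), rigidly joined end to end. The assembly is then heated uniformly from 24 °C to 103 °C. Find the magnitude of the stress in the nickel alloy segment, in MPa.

σ ≈ 119 MPa (compressive)

With the walls removed the bar would change length by δ_free = Σ αᵢΔT Lᵢ = 12.6×10⁻⁶×79×700 + 23.7×10⁻⁶×79×775 + 10.4×10⁻⁶×79×400 = 2.476 mm.
The walls prevent any net length change, so an axial force P (same in every segment) develops. Compatibility: P · Σ Lᵢ/(AᵢEᵢ) = δ_free.
Σ Lᵢ/(AᵢEᵢ) = 700/(1725×208×10³) + 775/(1350×69×10³) + 400/(2100×109×10³) = 1.202×10⁻⁵ mm/N.
P = 2.476 / 1.202×10⁻⁵ = 206100 N = 206.1 kN, compressive.
σ_{nickel alloy} = P / A = 206100 / 1725 = 119.5 MPa.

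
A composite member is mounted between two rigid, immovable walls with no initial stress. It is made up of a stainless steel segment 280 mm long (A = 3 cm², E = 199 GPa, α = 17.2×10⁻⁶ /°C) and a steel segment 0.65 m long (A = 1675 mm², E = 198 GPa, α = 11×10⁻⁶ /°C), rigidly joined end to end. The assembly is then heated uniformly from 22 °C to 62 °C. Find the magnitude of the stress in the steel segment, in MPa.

σ ≈ 43 MPa (compressive)

If the supports were absent, the total length change would be Σ αᵢΔT Lᵢ = 17.2×10⁻⁶×40×280 + 11×10⁻⁶×40×650 = 0.4786 mm.
Since the ends are fixed, an axial force P builds up, equal in every segment, with P · Σ Lᵢ/(AᵢEᵢ) = δ_free.
Σ Lᵢ/(AᵢEᵢ) = 280/(300×199×10³) + 650/(1675×198×10³) = 6.65×10⁻⁶ mm/N.
Hence P = δ_free / Σ(L/AE) = 0.4786/6.65×10⁻⁶ = 71.98 kN (compressive).
σ_{steel} = P / A = 71980 / 1675 = 42.97 MPa.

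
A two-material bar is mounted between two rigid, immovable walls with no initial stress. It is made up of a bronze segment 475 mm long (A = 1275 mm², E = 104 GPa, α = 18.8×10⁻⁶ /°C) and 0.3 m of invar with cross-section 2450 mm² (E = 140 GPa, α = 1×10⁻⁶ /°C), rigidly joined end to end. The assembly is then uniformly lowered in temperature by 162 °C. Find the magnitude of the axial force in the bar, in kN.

Free thermal contraction of the whole bar: Σ αᵢΔT Lᵢ = 18.8×10⁻⁶×162×475 + 1×10⁻⁶×162×300 = 1.495 mm.
The rigid supports impose zero overall length change; the single axial force P common to all segments must satisfy P Σ Lᵢ/(AᵢEᵢ) = δ_free.
The series flexibility is Σ Lᵢ/(AᵢEᵢ) = 475/(1275×104×10³) + 300/(2450×140×10³) = 4.457×10⁻⁶ mm/N.
P = 1.495 / 4.457×10⁻⁶ = 335500 N = 335.5 kN, tensile.

P ≈ 335 kN (tensile)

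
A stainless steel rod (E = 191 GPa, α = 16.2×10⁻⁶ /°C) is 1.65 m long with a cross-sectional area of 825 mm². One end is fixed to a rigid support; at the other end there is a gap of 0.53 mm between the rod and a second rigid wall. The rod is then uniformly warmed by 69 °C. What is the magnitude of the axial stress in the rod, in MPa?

σ ≈ 152 MPa (compressive)

If the wall were absent the rod would grow by αΔT L = 16.2×10⁻⁶ × 69 × 1650 = 1.844 mm.
After closing the 0.53 mm clearance, 1.844 − 0.53 = 1.314 mm of expansion remains to be suppressed by the wall.
That suppressed elongation corresponds to σ = E·Δ/L = 191×10³ × 1.314/1650 = 152.1 MPa.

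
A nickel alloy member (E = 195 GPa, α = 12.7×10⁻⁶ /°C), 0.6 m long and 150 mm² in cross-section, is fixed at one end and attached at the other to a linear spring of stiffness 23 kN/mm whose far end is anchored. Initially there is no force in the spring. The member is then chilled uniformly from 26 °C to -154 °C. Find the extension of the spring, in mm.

Free thermal contraction: δ_free = αΔT L = 12.7×10⁻⁶ × 180 × 600 = 1.372 mm.
With a force P in the spring, the elastic change of the member is PL/(AE) and that of the spring is P/k; compatibility requires their sum to equal δ_free.
P [ L/(AE) + 1/k ] = δ_free → P [ 600/(150×195×10³) + 1/(23×10³) ] = 1.372.
P = 1.372 / 6.399×10⁻⁵ = 21430 N.
Spring extension = P/k = 21430/(23×10³) = 0.9319 mm.

δ ≈ 0.932 mm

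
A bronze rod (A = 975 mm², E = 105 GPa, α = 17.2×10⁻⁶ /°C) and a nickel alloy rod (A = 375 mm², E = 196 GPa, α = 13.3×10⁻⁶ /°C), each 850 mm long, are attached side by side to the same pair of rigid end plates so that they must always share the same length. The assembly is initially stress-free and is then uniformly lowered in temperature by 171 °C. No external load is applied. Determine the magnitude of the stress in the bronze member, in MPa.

σ ≈ 29.3 MPa (tensile)

The bronze has the larger α, so on cooling it would change length more than the nickel alloy if both were free. The rigid plates force a common final length, so the bronze is put into tension and the nickel alloy into compression, with equal and opposite forces P (no external load).
Compatibility of the two members (thermal + elastic change equal): (α₁ − α₂)ΔT = P·[1/(A₁E₁) + 1/(A₂E₂)].
|α₁ − α₂|·ΔT = 3.9×10⁻⁶ × 171 = 0.0006669.
1/(A₁E₁) + 1/(A₂E₂) = 1/(975×105×10³) + 1/(375×196×10³) = 2.337×10⁻⁸ N⁻¹.
So P = 0.0006669 / 2.337×10⁻⁸ = 28.53 kN.
σ_{bronze} = P/A₁ = 28530/975 = 29.26 MPa, tensile.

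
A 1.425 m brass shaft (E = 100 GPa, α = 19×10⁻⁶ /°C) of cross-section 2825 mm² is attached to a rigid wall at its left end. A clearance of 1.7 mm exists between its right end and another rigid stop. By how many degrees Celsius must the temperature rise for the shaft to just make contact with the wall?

ΔT ≈ 62.8 °C

Contact occurs when the free expansion equals the gap: αΔT L = 1.7 mm.
So ΔT = g/(αL) = 1.7/(19×10⁻⁶ × 1425) = 62.79 °C.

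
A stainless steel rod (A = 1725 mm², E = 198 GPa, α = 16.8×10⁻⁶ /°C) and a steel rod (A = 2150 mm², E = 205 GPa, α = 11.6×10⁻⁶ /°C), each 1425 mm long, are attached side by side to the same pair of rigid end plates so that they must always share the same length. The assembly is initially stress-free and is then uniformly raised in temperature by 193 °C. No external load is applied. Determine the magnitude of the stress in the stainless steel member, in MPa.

Equilibrium of a rigid end plate with no external load gives equal and opposite internal forces ±P in the two members. Since α_{stainless steel} > α_{steel}, heating drives the stainless steel into compression and the steel into tension.
Equating the net (thermal + elastic) strains gives |α₁ − α₂|·ΔT = P·[1/(A₁E₁) + 1/(A₂E₂)].
|α₁ − α₂|·ΔT = 5.2×10⁻⁶ × 193 = 0.001004.
1/(A₁E₁) + 1/(A₂E₂) = 1/(1725×198×10³) + 1/(2150×205×10³) = 5.197×10⁻⁹ N⁻¹.
P = 0.001004 / 5.197×10⁻⁹ = 193100 N = 193.1 kN.
σ_{stainless steel} = P/A₁ = 193100/1725 = 112 MPa, compressive.

σ ≈ 112 MPa (compressive)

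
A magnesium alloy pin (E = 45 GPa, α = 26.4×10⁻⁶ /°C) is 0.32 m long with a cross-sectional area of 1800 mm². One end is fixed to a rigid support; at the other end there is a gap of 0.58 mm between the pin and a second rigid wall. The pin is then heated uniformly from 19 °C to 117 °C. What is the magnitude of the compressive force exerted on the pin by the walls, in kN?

P ≈ 62.8 kN

Free thermal elongation = αΔT L = 26.4×10⁻⁶ × 98 × 320 = 0.8279 mm.
After closing the 0.58 mm clearance, 0.8279 − 0.58 = 0.2479 mm of expansion remains to be suppressed by the wall.
Compatibility: PL/(AE) = 0.2479 mm, so σ = P/A = E × (0.2479/320) = 34.86 MPa.
Force on the wall = σA = 34.86 × 1800 mm² = 62.75 kN.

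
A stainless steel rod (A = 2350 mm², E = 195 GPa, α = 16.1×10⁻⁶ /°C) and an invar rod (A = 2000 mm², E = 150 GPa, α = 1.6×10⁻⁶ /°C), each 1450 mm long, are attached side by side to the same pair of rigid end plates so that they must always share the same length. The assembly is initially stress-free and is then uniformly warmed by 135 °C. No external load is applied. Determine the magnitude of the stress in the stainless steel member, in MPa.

Both members must finish at the same length. With the larger α, the stainless steel tends to over-expand; the plates restrain it, putting the stainless steel in compression and the invar in tension. With no external load the two internal forces are equal and opposite, magnitude P.
Compatibility of the two members (thermal + elastic change equal): (α₁ − α₂)ΔT = P·[1/(A₁E₁) + 1/(A₂E₂)].
|α₁ − α₂|·ΔT = 14.5×10⁻⁶ × 135 = 0.001958.
1/(A₁E₁) + 1/(A₂E₂) = 1/(2350×195×10³) + 1/(2000×150×10³) = 5.516×10⁻⁹ N⁻¹.
P = 0.001958 / 5.516×10⁻⁹ = 354900 N = 354.9 kN.
σ_{stainless steel} = P/A₁ = 354900/2350 = 151 MPa, compressive.

σ ≈ 151 MPa (compressive)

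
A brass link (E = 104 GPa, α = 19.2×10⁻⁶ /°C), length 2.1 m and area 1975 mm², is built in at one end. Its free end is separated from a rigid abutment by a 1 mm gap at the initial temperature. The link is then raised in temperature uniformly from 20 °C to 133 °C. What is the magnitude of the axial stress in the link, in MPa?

σ ≈ 176 MPa (compressive)

Free thermal elongation = αΔT L = 19.2×10⁻⁶ × 113 × 2100 = 4.556 mm.
The gap closes (δ_free > 1 mm) and the wall then resists a further 4.556 − 1 = 3.556 mm of expansion.
That suppressed elongation corresponds to σ = E·Δ/L = 104×10³ × 3.556/2100 = 176.1 MPa.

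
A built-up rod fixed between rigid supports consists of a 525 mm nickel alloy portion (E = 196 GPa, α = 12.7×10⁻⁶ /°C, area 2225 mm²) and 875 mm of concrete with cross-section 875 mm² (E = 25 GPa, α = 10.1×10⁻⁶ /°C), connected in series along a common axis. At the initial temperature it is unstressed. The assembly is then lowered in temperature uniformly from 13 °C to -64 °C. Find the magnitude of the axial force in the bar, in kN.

P ≈ 29 kN (tensile)

Free thermal contraction of the whole bar: Σ αᵢΔT Lᵢ = 12.7×10⁻⁶×77×525 + 10.1×10⁻⁶×77×875 = 1.194 mm.
The rigid supports impose zero overall length change; the single axial force P common to all segments must satisfy P Σ Lᵢ/(AᵢEᵢ) = δ_free.
Σ Lᵢ/(AᵢEᵢ) = 525/(2225×196×10³) + 875/(875×25×10³) = 4.12×10⁻⁵ mm/N.
So P = 1.194 / 4.12×10⁻⁵ = 28.98 kN, tensile.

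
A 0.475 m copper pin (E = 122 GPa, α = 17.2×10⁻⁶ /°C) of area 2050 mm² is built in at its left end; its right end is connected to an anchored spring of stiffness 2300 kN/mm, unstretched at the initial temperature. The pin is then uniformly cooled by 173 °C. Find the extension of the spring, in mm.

δ ≈ 0.263 mm

Free thermal contraction: δ_free = αΔT L = 17.2×10⁻⁶ × 173 × 475 = 1.413 mm.
With a force P in the spring, the elastic change of the pin is PL/(AE) and that of the spring is P/k; compatibility requires their sum to equal δ_free.
P [ L/(AE) + 1/k ] = δ_free → P [ 475/(2050×122×10³) + 1/(2300×10³) ] = 1.413.
P = 1.413 / 2.334×10⁻⁶ = 605600 N.
Spring extension = P/k = 605600/(2300×10³) = 0.2633 mm.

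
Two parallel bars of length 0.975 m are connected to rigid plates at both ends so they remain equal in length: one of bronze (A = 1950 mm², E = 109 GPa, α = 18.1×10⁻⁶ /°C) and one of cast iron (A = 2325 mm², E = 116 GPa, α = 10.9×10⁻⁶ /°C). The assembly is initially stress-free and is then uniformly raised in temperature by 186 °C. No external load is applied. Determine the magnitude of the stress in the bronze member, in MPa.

The bronze has the larger α, so on heating it would change length more than the cast iron if both were free. The rigid plates force a common final length, so the bronze is put into compression and the cast iron into tension, with equal and opposite forces P (no external load).
Setting the final lengths equal and cancelling L: (α₁ − α₂)ΔT = P/(A₁E₁) + P/(A₂E₂).
|α₁ − α₂|·ΔT = 7.2×10⁻⁶ × 186 = 0.001339.
1/(A₁E₁) + 1/(A₂E₂) = 1/(1950×109×10³) + 1/(2325×116×10³) = 8.413×10⁻⁹ N⁻¹.
So P = 0.001339 / 8.413×10⁻⁹ = 159.2 kN.
σ_{bronze} = P/A₁ = 159200/1950 = 81.64 MPa, compressive.

σ ≈ 81.6 MPa (compressive)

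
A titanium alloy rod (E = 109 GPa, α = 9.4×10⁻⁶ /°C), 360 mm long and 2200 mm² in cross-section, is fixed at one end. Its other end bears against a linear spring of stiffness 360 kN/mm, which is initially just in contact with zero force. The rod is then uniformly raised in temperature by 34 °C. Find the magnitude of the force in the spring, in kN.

P ≈ 26.9 kN

Free thermal expansion: δ_free = αΔT L = 9.4×10⁻⁶ × 34 × 360 = 0.1151 mm.
With a force P in the spring, the elastic change of the rod is PL/(AE) and that of the spring is P/k; compatibility requires their sum to equal δ_free.
P [ L/(AE) + 1/k ] = δ_free → P [ 360/(2200×109×10³) + 1/(360×10³) ] = 0.1151.
P = 0.1151 / 4.279×10⁻⁶ = 26890 N.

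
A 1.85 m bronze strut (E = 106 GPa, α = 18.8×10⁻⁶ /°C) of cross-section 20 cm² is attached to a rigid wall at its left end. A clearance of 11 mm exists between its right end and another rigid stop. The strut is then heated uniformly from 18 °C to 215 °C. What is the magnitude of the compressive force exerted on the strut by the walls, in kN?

P ≈ 0 kN

If the wall were absent the strut would grow by αΔT L = 18.8×10⁻⁶ × 197 × 1850 = 6.852 mm.
This is smaller than the 11 mm clearance, so the strut expands freely without reaching the stop — the stress is zero.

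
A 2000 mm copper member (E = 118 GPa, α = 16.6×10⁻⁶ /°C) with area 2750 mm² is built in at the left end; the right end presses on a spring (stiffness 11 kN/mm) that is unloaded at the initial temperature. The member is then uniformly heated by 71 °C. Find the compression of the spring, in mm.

If the spring were absent the member would lengthen by αΔT L = 16.6×10⁻⁶ × 71 × 2000 = 2.357 mm.
With a force P in the spring, the elastic change of the member is PL/(AE) and that of the spring is P/k; compatibility requires their sum to equal δ_free.
P [ L/(AE) + 1/k ] = δ_free → P [ 2000/(2750×118×10³) + 1/(11×10³) ] = 2.357.
P = 2.357 / 9.707×10⁻⁵ = 24280 N.
Spring compression = P/k = 24280/(11×10³) = 2.208 mm.

δ ≈ 2.21 mm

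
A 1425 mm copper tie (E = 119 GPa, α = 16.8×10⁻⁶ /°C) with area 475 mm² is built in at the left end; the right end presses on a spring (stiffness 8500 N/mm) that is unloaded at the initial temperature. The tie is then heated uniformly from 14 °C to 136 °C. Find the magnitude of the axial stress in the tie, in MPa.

σ ≈ 43 MPa (compressive)

The unrestrained thermal change is αΔT L = 16.8×10⁻⁶ × 122 × 1425 = 2.921 mm.
Let P be the compressive force at the spring. The tie shortens elastically by PL/(AE) and the spring compresses by P/k; together these equal δ_free.
So P = δ_free / [L/(AE) + 1/k] = 2.921 / [ 1425/(475×119×10³) + 1/(8500) ].
P = 2.921 / 0.0001429 = 20440 N.
σ = P/A = 20440/475 = 43.04 MPa.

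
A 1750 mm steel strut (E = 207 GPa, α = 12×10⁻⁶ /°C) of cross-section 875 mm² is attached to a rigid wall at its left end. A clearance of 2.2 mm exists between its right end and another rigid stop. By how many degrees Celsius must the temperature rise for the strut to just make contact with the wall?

ΔT ≈ 105 °C

The gap closes when αΔT L = 2.2 mm, since the strut is still unstressed at that instant.
So ΔT = g/(αL) = 2.2/(12×10⁻⁶ × 1750) = 104.8 °C.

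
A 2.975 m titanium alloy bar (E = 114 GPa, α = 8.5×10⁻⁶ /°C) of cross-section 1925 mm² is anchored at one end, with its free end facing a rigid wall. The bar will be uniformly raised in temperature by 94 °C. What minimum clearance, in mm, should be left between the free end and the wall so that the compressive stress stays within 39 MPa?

Free expansion if unrestrained: δ_free = αΔT L = 8.5×10⁻⁶ × 94 × 2975 = 2.377 mm.
A stress of 39 MPa corresponds to the wall pushing the bar back by σL/E = 39×2975/(114×10³) = 1.018 mm.
So the gap has to take up the difference, g_min = δ_free − σL/E = 2.377 − 1.018 = 1.359 mm.

g ≈ 1.36 mm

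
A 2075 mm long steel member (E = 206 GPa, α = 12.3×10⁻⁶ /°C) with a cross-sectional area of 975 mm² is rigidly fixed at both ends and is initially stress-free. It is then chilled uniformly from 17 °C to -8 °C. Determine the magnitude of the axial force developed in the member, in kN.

P ≈ 61.8 kN (tensile)

With zero net strain, σ = E·αΔT = 206 GPa × 12.3×10⁻⁶ × 25 = 63.34 MPa.
Axial force P = σA = 63.34 × 975 = 61760 N = 61.76 kN, tensile.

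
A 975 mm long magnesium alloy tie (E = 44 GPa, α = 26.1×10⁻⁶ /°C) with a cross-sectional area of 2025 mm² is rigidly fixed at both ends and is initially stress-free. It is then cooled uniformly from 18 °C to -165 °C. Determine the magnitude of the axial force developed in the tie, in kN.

P ≈ 426 kN (tensile)

The ends cannot move, so σ = EαΔT = 44×10³ × 26.1×10⁻⁶ × 183 = 210.2 MPa.
P = AEαΔT = 2025 × 44×10³ × 26.1×10⁻⁶ × 183 = 425.6 kN (tensile).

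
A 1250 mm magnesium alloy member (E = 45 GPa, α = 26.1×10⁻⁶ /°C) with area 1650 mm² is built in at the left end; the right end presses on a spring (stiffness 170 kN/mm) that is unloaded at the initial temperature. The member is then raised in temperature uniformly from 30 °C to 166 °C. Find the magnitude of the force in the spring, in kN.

If the spring were absent the member would lengthen by αΔT L = 26.1×10⁻⁶ × 136 × 1250 = 4.437 mm.
Let P be the compressive force at the spring. The member shortens elastically by PL/(AE) and the spring compresses by P/k; together these equal δ_free.
So P = δ_free / [L/(AE) + 1/k] = 4.437 / [ 1250/(1650×45×10³) + 1/(170×10³) ].
P = 4.437 / 2.272×10⁻⁵ = 195300 N.

P ≈ 195 kN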